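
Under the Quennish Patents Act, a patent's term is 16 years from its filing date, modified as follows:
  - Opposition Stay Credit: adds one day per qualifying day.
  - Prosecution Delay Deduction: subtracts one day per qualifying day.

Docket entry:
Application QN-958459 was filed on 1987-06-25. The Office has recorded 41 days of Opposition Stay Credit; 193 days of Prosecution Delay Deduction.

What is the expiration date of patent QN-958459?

January 24, 2003

Base term: filing date + 16 years → 25 June 2003.
Opposition Stay Credit: +41 days → 5 August 2003.
Prosecution Delay Deduction: −193 days → 24 January 2003.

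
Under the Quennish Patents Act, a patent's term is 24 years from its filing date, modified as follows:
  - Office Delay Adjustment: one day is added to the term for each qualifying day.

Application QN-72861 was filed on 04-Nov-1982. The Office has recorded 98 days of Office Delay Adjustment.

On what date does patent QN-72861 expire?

Base term: filing date + 24 years → 4 November 2006.
Office Delay Adjustment: +98 days → 10 February 2007.

February 10, 2007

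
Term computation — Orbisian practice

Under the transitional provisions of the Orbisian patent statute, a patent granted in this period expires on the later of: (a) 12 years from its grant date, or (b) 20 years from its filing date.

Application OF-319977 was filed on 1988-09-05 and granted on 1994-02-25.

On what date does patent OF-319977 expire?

(a) grant + 12 years → 25 February 2006.
(b) filing + 20 years → 5 September 2008.
Later of the two: 5 September 2008.

September 5, 2008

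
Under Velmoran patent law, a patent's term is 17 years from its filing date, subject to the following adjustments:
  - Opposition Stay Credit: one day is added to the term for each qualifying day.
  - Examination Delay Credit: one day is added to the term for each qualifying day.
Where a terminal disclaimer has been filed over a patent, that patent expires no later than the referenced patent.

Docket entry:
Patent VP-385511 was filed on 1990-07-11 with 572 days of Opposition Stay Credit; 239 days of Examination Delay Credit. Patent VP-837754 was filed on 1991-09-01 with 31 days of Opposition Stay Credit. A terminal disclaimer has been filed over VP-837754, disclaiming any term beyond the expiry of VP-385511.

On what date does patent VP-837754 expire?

Natural term of VP-837754:
  Base: filing + 17 years → 1 September 2008.
  Opposition Stay Credit: +31 days → 2 October 2008.
Expiry of referenced patent VP-385511:
  Base: filing + 17 years → 11 July 2007.
  Opposition Stay Credit: +572 days → 2 February 2009.
  Examination Delay Credit: +239 days → 29 September 2009.
Terminal disclaimer: VP-837754 expires on the earlier of 2 October 2008 and 29 September 2009.

October 2, 2008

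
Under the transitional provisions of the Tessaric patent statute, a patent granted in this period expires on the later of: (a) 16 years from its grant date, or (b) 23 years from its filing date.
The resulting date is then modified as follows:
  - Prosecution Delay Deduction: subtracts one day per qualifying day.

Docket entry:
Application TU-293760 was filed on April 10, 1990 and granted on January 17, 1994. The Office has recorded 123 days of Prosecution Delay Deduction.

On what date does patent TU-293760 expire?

2012-12-08

(a) grant + 16 years → 17 January 2010.
(b) filing + 23 years → 10 April 2013.
Later of the two: 10 April 2013.
Prosecution Delay Deduction: −123 days → 8 December 2012.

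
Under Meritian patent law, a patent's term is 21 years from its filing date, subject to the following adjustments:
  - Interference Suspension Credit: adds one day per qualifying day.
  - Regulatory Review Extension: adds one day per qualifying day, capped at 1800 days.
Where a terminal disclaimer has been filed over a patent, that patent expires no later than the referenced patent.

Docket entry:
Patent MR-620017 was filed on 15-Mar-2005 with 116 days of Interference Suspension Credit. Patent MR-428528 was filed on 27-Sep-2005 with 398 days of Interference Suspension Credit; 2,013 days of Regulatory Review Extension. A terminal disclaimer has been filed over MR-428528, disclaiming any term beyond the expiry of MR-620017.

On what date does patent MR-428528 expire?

2026-07-09

Natural term of MR-428528:
  Base: filing + 21 years → 27 September 2026.
  Interference Suspension Credit: +398 days → 30 October 2027.
  Regulatory Review Extension: 2013 days claimed exceeds the 1800-day cap, so +1800 days → 3 October 2032.
Expiry of referenced patent MR-620017:
  Base: filing + 21 years → 15 March 2026.
  Interference Suspension Credit: +116 days → 9 July 2026.
Terminal disclaimer: MR-428528 expires on the earlier of 3 October 2032 and 9 July 2026.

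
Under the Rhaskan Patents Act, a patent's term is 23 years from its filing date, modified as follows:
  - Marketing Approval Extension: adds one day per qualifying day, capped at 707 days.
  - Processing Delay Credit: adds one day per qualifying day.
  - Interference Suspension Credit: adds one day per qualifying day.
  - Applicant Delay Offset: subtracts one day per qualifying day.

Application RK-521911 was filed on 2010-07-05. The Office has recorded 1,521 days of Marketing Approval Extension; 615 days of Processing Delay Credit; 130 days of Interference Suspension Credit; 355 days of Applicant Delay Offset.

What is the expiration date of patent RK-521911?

Base term: filing date + 23 years → 5 July 2033.
Marketing Approval Extension: 1521 days claimed exceeds the 707-day cap, so +707 days → 12 June 2035.
Processing Delay Credit: +615 days → 16 February 2037.
Interference Suspension Credit: +130 days → 26 June 2037.
Applicant Delay Offset: −355 days → 6 July 2036.

July 6, 2036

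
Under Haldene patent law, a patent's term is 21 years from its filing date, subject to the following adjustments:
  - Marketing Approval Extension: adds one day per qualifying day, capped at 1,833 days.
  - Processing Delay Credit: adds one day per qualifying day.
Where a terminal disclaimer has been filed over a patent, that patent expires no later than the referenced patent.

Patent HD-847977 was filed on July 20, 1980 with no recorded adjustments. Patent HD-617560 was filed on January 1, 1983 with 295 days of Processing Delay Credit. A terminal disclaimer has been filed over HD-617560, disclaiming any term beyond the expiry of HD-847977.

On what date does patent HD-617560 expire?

2001-07-20

Natural term of HD-617560:
  Base: filing + 21 years → 1 January 2004.
  Processing Delay Credit: +295 days → 22 October 2004.
Expiry of referenced patent HD-847977:
  Base: filing + 21 years → 20 July 2001.
Terminal disclaimer: HD-617560 expires on the earlier of 22 October 2004 and 20 July 2001.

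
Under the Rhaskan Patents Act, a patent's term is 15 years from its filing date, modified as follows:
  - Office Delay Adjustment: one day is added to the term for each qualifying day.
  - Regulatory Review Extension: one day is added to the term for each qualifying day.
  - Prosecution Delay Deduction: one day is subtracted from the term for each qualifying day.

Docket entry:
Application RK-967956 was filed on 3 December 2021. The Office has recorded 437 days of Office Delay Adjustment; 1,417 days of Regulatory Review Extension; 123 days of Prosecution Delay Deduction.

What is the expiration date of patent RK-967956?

Base term: filing date + 15 years → 3 December 2036.
Office Delay Adjustment: +437 days → 13 February 2038.
Regulatory Review Extension: +1417 days → 31 December 2041.
Prosecution Delay Deduction: −123 days → 30 August 2041.

2041-08-30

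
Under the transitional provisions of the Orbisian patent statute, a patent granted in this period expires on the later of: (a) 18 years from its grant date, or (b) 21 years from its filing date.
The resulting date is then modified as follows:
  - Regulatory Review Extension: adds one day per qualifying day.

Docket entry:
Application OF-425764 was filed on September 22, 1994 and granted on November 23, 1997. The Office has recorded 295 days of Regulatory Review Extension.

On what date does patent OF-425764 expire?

(a) grant + 18 years → 23 November 2015.
(b) filing + 21 years → 22 September 2015.
Later of the two: 23 November 2015.
Regulatory Review Extension: +295 days → 13 September 2016.

2016-09-13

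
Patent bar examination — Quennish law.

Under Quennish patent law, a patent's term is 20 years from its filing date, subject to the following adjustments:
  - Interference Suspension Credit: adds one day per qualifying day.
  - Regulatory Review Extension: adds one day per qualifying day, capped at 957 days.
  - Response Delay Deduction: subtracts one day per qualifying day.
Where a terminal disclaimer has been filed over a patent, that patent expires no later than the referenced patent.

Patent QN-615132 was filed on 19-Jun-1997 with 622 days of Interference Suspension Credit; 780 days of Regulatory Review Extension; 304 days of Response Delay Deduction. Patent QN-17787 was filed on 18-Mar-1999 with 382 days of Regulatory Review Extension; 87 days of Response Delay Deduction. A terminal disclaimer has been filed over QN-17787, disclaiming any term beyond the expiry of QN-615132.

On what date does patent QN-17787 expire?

January 7, 2020

Natural term of QN-17787:
  Base: filing + 20 years → 18 March 2019.
  Regulatory Review Extension: 382 days (within the 957-day cap) → +382 days → 3 April 2020.
  Response Delay Deduction: −87 days → 7 January 2020.
Expiry of referenced patent QN-615132:
  Base: filing + 20 years → 19 June 2017.
  Interference Suspension Credit: +622 days → 3 March 2019.
  Regulatory Review Extension: 780 days (within the 957-day cap) → +780 days → 21 April 2021.
  Response Delay Deduction: −304 days → 21 June 2020.
Terminal disclaimer: QN-17787 expires on the earlier of 7 January 2020 and 21 June 2020.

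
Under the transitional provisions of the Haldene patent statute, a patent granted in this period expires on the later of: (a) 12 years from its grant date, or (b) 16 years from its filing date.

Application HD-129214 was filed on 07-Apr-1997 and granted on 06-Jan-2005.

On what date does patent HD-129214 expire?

2017-01-06

(a) grant + 12 years → 6 January 2017.
(b) filing + 16 years → 7 April 2013.
Later of the two: 6 January 2017.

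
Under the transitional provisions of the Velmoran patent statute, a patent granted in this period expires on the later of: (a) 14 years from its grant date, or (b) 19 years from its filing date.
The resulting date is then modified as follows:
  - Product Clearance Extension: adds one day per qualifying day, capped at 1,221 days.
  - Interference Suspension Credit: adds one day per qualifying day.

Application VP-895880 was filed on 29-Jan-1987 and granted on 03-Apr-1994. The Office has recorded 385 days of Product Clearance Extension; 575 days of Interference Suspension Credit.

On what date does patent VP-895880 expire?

(a) grant + 14 years → 3 April 2008.
(b) filing + 19 years → 29 January 2006.
Later of the two: 3 April 2008.
Product Clearance Extension: 385 days (within the 1221-day cap) → +385 days → 23 April 2009.
Interference Suspension Credit: +575 days → 19 November 2010.

2010-11-19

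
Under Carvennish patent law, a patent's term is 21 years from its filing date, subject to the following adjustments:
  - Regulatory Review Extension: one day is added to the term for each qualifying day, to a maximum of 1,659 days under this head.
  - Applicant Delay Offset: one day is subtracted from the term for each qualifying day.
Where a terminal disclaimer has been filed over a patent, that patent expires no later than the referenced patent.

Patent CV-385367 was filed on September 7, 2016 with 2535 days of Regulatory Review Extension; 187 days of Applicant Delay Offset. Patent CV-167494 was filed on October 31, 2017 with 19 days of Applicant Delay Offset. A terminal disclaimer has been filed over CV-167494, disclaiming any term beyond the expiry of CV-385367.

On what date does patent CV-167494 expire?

2038-10-12

Natural term of CV-167494:
  Base: filing + 21 years → 31 October 2038.
  Applicant Delay Offset: −19 days → 12 October 2038.
Expiry of referenced patent CV-385367:
  Base: filing + 21 years → 7 September 2037.
  Regulatory Review Extension: 2535 days claimed exceeds the 1659-day cap, so +1659 days → 24 March 2042.
  Applicant Delay Offset: −187 days → 18 September 2041.
Terminal disclaimer: CV-167494 expires on the earlier of 12 October 2038 and 18 September 2041.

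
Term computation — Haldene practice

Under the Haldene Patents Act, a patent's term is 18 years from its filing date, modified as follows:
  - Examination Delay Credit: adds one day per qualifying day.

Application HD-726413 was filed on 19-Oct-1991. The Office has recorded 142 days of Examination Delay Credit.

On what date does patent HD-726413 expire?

2010-03-10

Base term: filing date + 18 years → 19 October 2009.
Examination Delay Credit: +142 days → 10 March 2010.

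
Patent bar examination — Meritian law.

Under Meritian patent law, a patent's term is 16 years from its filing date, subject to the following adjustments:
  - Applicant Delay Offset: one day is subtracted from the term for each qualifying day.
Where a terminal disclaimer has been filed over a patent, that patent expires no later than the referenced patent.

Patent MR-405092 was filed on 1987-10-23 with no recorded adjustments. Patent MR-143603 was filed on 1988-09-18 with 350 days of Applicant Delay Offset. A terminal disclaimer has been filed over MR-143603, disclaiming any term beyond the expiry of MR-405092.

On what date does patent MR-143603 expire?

October 4, 2003

Natural term of MR-143603:
  Base: filing + 16 years → 18 September 2004.
  Applicant Delay Offset: −350 days → 4 October 2003.
Expiry of referenced patent MR-405092:
  Base: filing + 16 years → 23 October 2003.
Terminal disclaimer: MR-143603 expires on the earlier of 4 October 2003 and 23 October 2003.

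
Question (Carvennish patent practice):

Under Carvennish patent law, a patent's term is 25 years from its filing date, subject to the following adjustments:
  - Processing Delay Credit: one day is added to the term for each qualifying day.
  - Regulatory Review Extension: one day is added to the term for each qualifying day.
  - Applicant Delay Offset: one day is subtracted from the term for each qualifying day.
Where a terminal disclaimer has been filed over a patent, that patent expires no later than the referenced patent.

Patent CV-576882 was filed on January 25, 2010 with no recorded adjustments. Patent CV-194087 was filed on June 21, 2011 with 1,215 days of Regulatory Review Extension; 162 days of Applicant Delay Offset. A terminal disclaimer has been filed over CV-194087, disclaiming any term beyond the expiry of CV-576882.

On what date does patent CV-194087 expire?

Natural term of CV-194087:
  Base: filing + 25 years → 21 June 2036.
  Regulatory Review Extension: +1215 days → 19 October 2039.
  Applicant Delay Offset: −162 days → 10 May 2039.
Expiry of referenced patent CV-576882:
  Base: filing + 25 years → 25 January 2035.
Terminal disclaimer: CV-194087 expires on the earlier of 10 May 2039 and 25 January 2035.

2035-01-25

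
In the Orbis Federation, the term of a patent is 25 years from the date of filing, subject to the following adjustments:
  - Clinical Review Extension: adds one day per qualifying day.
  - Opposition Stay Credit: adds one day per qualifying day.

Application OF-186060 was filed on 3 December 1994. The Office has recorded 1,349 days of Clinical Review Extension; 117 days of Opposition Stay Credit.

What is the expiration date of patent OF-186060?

Base term: filing date + 25 years → 3 December 2019.
Clinical Review Extension: +1349 days → 13 August 2023.
Opposition Stay Credit: +117 days → 8 December 2023.

December 8, 2023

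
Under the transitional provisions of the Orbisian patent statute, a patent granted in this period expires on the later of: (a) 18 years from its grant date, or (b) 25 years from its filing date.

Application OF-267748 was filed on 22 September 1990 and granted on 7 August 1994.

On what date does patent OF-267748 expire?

(a) grant + 18 years → 7 August 2012.
(b) filing + 25 years → 22 September 2015.
Later of the two: 22 September 2015.

2015-09-22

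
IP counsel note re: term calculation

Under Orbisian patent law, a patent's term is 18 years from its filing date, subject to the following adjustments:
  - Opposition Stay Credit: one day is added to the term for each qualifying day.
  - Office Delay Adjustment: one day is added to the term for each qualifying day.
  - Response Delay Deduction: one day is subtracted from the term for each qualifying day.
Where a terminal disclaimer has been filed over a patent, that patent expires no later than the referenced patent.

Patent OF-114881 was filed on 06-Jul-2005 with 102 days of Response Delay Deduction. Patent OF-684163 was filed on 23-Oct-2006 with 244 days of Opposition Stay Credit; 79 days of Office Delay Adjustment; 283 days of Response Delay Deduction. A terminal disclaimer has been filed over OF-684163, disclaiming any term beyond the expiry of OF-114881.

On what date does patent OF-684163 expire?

Natural term of OF-684163:
  Base: filing + 18 years → 23 October 2024.
  Opposition Stay Credit: +244 days → 24 June 2025.
  Office Delay Adjustment: +79 days → 11 September 2025.
  Response Delay Deduction: −283 days → 2 December 2024.
Expiry of referenced patent OF-114881:
  Base: filing + 18 years → 6 July 2023.
  Response Delay Deduction: −102 days → 26 March 2023.
Terminal disclaimer: OF-684163 expires on the earlier of 2 December 2024 and 26 March 2023.

March 26, 2023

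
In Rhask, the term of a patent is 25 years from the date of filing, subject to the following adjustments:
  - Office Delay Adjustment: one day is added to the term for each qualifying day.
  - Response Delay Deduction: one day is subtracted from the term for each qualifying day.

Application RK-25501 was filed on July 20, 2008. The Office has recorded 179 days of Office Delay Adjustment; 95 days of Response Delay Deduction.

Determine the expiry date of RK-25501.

Base term: filing date + 25 years → 20 July 2033.
Office Delay Adjustment: +179 days → 15 January 2034.
Response Delay Deduction: −95 days → 12 October 2033.

October 12, 2033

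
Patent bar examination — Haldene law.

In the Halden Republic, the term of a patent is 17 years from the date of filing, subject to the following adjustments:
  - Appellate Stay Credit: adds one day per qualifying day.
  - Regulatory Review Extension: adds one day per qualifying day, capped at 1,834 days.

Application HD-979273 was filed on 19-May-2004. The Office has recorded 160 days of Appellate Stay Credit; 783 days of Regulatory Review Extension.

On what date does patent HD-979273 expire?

Base term: filing date + 17 years → 19 May 2021.
Appellate Stay Credit: +160 days → 26 October 2021.
Regulatory Review Extension: 783 days (within the 1834-day cap) → +783 days → 18 December 2023.

December 18, 2023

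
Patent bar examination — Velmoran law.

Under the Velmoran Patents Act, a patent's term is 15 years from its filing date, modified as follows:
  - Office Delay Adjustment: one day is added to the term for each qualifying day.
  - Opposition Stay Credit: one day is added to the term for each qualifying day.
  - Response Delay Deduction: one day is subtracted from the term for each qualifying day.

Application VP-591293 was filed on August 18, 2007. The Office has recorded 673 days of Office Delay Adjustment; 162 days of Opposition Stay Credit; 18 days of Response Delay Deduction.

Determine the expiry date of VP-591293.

November 12, 2024

Base term: filing date + 15 years → 18 August 2022.
Office Delay Adjustment: +673 days → 21 June 2024.
Opposition Stay Credit: +162 days → 30 November 2024.
Response Delay Deduction: −18 days → 12 November 2024.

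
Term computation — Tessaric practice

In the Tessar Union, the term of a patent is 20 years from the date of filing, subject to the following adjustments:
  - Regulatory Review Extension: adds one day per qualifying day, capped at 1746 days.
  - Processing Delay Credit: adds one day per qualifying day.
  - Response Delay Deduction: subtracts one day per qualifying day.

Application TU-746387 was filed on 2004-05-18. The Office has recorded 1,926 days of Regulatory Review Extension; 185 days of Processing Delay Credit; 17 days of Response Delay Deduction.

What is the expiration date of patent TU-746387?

2029-08-14

Base term: filing date + 20 years → 18 May 2024.
Regulatory Review Extension: 1926 days claimed exceeds the 1746-day cap, so +1746 days → 27 February 2029.
Processing Delay Credit: +185 days → 31 August 2029.
Response Delay Deduction: −17 days → 14 August 2029.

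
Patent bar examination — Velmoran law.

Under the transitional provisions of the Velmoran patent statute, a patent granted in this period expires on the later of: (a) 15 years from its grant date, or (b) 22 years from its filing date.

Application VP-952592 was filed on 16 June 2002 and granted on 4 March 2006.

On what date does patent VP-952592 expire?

(a) grant + 15 years → 4 March 2021.
(b) filing + 22 years → 16 June 2024.
Later of the two: 16 June 2024.

June 16, 2024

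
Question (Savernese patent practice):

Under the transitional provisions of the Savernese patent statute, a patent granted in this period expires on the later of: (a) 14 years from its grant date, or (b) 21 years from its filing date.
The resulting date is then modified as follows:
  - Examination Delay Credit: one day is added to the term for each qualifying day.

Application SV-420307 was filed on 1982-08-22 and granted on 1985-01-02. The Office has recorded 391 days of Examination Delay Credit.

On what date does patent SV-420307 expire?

2004-09-16

(a) grant + 14 years → 2 January 1999.
(b) filing + 21 years → 22 August 2003.
Later of the two: 22 August 2003.
Examination Delay Credit: +391 days → 16 September 2004.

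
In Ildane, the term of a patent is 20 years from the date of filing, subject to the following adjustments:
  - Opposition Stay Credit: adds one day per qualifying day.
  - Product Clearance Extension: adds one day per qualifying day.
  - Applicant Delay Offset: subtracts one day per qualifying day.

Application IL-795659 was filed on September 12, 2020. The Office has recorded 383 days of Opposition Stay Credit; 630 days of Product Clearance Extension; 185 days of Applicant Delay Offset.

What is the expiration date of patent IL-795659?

Base term: filing date + 20 years → 12 September 2040.
Opposition Stay Credit: +383 days → 30 September 2041.
Product Clearance Extension: +630 days → 22 June 2043.
Applicant Delay Offset: −185 days → 19 December 2042.

2042-12-19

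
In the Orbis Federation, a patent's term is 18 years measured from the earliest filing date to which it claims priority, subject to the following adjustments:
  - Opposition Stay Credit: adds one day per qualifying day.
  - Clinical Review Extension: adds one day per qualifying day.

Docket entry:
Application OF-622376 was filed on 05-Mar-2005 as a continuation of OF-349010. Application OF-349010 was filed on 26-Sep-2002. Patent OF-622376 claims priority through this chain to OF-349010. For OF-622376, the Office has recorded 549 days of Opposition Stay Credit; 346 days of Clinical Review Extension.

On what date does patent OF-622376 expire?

Earliest priority filing: 26 September 2002.
Base term: 26 September 2002 + 18 years → 26 September 2020.
Opposition Stay Credit: +549 days → 29 March 2022.
Clinical Review Extension: +346 days → 10 March 2023.

March 10, 2023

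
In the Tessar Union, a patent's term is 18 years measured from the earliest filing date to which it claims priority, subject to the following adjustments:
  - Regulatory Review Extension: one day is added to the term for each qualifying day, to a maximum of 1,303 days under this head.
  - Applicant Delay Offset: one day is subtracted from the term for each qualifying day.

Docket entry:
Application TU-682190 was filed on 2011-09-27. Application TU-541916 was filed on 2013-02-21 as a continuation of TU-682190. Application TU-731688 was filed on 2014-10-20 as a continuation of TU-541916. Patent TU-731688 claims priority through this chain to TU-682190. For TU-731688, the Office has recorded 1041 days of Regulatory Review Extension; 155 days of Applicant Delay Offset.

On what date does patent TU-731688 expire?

2032-03-01

Earliest priority filing: 27 September 2011.
Base term: 27 September 2011 + 18 years → 27 September 2029.
Regulatory Review Extension: 1041 days (within the 1303-day cap) → +1041 days → 3 August 2032.
Applicant Delay Offset: −155 days → 1 March 2032.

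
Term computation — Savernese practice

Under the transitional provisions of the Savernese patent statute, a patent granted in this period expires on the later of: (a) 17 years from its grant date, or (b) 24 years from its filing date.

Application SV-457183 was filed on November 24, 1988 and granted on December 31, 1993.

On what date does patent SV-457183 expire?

(a) grant + 17 years → 31 December 2010.
(b) filing + 24 years → 24 November 2012.
Later of the two: 24 November 2012.

November 24, 2012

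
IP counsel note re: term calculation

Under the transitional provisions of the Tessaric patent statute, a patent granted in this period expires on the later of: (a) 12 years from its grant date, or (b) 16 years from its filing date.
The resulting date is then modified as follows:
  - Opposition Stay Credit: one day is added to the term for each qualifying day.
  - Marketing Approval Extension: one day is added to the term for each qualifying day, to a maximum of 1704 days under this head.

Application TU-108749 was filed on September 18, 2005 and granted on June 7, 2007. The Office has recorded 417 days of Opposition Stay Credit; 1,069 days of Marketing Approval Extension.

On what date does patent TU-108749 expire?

October 13, 2025

(a) grant + 12 years → 7 June 2019.
(b) filing + 16 years → 18 September 2021.
Later of the two: 18 September 2021.
Opposition Stay Credit: +417 days → 9 November 2022.
Marketing Approval Extension: 1069 days (within the 1704-day cap) → +1069 days → 13 October 2025.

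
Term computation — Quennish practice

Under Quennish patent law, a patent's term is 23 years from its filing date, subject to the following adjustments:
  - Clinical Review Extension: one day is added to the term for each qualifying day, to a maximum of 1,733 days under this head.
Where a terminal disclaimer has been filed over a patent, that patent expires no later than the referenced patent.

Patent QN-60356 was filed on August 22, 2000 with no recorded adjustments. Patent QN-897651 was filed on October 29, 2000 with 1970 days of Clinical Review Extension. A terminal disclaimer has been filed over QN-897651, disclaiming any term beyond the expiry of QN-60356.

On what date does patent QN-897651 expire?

August 22, 2023

Natural term of QN-897651:
  Base: filing + 23 years → 29 October 2023.
  Clinical Review Extension: 1970 days claimed exceeds the 1733-day cap, so +1733 days → 27 July 2028.
Expiry of referenced patent QN-60356:
  Base: filing + 23 years → 22 August 2023.
Terminal disclaimer: QN-897651 expires on the earlier of 27 July 2028 and 22 August 2023.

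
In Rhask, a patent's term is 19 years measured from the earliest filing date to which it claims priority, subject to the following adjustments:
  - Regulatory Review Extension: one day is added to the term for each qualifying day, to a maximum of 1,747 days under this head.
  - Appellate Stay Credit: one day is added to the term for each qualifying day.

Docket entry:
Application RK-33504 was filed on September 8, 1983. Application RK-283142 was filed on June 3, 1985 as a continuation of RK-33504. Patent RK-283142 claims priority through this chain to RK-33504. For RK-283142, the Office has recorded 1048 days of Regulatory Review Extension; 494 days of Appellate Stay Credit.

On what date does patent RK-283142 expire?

Earliest priority filing: 8 September 1983.
Base term: 8 September 1983 + 19 years → 8 September 2002.
Regulatory Review Extension: 1048 days (within the 1747-day cap) → +1048 days → 22 July 2005.
Appellate Stay Credit: +494 days → 28 November 2006.

2006-11-28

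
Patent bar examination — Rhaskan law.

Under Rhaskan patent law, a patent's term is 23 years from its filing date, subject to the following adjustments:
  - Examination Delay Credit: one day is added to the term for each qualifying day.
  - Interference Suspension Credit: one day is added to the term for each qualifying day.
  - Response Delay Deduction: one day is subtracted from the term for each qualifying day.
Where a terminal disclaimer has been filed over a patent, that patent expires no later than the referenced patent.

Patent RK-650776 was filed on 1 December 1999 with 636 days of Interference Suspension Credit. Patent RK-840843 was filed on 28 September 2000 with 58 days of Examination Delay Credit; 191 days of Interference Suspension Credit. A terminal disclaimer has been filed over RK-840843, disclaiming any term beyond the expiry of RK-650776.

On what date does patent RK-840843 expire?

Natural term of RK-840843:
  Base: filing + 23 years → 28 September 2023.
  Examination Delay Credit: +58 days → 25 November 2023.
  Interference Suspension Credit: +191 days → 3 June 2024.
Expiry of referenced patent RK-650776:
  Base: filing + 23 years → 1 December 2022.
  Interference Suspension Credit: +636 days → 28 August 2024.
Terminal disclaimer: RK-840843 expires on the earlier of 3 June 2024 and 28 August 2024.

2024-06-03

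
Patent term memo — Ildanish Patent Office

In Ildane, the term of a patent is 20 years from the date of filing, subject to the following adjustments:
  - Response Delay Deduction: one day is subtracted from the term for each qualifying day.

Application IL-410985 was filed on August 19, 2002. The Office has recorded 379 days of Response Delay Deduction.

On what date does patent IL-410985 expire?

Base term: filing date + 20 years → 19 August 2022.
Response Delay Deduction: −379 days → 5 August 2021.

August 5, 2021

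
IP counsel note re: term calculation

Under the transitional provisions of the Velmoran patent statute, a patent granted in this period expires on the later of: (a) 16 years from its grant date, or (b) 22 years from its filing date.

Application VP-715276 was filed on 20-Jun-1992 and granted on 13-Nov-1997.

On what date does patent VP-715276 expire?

(a) grant + 16 years → 13 November 2013.
(b) filing + 22 years → 20 June 2014.
Later of the two: 20 June 2014.

June 20, 2014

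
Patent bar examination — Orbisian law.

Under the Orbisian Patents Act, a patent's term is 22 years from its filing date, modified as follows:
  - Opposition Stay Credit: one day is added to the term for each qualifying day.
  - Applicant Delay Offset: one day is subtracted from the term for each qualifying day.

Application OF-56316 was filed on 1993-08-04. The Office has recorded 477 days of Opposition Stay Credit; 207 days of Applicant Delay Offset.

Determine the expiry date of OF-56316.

April 30, 2016

Base term: filing date + 22 years → 4 August 2015.
Opposition Stay Credit: +477 days → 23 November 2016.
Applicant Delay Offset: −207 days → 30 April 2016.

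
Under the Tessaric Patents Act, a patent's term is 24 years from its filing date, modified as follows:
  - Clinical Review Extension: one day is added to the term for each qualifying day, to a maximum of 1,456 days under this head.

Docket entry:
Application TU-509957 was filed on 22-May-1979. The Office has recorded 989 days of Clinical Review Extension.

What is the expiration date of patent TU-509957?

2006-02-04

Base term: filing date + 24 years → 22 May 2003.
Clinical Review Extension: 989 days (within the 1456-day cap) → +989 days → 4 February 2006.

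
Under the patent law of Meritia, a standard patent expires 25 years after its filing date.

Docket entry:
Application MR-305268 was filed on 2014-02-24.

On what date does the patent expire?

Filing date + 25 years → 24 February 2039.

February 24, 2039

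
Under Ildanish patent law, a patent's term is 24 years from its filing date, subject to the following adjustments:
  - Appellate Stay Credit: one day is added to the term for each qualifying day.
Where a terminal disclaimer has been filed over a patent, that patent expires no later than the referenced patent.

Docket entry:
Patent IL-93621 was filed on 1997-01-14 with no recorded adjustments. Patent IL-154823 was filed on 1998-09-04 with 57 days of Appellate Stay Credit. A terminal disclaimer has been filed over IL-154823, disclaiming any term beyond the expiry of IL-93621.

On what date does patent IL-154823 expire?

January 14, 2021

Natural term of IL-154823:
  Base: filing + 24 years → 4 September 2022.
  Appellate Stay Credit: +57 days → 31 October 2022.
Expiry of referenced patent IL-93621:
  Base: filing + 24 years → 14 January 2021.
Terminal disclaimer: IL-154823 expires on the earlier of 31 October 2022 and 14 January 2021.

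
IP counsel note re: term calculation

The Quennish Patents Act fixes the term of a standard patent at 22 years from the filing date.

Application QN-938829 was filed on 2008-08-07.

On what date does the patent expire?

2030-08-07

Filing date + 22 years → 7 August 2030.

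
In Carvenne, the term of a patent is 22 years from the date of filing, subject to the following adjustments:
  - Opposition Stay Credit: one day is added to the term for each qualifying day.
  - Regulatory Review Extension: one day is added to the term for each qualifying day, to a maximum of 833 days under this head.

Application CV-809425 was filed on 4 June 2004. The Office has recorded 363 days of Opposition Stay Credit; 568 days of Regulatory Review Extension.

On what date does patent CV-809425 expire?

Base term: filing date + 22 years → 4 June 2026.
Opposition Stay Credit: +363 days → 2 June 2027.
Regulatory Review Extension: 568 days (within the 833-day cap) → +568 days → 21 December 2028.

2028-12-21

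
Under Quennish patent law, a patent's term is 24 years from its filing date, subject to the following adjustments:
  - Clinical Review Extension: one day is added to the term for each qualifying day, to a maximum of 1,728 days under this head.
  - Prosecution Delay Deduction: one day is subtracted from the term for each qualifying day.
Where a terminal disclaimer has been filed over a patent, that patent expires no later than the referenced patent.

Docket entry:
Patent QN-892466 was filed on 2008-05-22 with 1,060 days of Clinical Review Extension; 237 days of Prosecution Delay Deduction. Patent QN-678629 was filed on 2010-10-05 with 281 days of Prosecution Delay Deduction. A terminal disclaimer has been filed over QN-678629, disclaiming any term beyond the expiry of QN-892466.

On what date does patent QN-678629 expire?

Natural term of QN-678629:
  Base: filing + 24 years → 5 October 2034.
  Prosecution Delay Deduction: −281 days → 28 December 2033.
Expiry of referenced patent QN-892466:
  Base: filing + 24 years → 22 May 2032.
  Clinical Review Extension: 1060 days (within the 1728-day cap) → +1060 days → 17 April 2035.
  Prosecution Delay Deduction: −237 days → 23 August 2034.
Terminal disclaimer: QN-678629 expires on the earlier of 28 December 2033 and 23 August 2034.

2033-12-28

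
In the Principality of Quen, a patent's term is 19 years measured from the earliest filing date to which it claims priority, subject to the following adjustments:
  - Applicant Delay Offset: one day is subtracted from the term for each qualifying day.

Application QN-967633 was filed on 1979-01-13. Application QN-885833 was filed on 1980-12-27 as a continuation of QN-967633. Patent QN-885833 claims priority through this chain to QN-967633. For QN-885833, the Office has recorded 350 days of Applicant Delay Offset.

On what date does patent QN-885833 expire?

January 28, 1997

Earliest priority filing: 13 January 1979.
Base term: 13 January 1979 + 19 years → 13 January 1998.
Applicant Delay Offset: −350 days → 28 January 1997.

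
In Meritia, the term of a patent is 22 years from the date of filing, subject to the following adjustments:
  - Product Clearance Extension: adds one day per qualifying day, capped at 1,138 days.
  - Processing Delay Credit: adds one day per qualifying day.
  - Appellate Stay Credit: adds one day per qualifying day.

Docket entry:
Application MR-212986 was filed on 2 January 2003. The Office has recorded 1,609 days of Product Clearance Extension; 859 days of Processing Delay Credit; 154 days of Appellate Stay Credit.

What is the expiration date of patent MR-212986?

2030-11-23

Base term: filing date + 22 years → 2 January 2025.
Product Clearance Extension: 1609 days claimed exceeds the 1138-day cap, so +1138 days → 14 February 2028.
Processing Delay Credit: +859 days → 22 June 2030.
Appellate Stay Credit: +154 days → 23 November 2030.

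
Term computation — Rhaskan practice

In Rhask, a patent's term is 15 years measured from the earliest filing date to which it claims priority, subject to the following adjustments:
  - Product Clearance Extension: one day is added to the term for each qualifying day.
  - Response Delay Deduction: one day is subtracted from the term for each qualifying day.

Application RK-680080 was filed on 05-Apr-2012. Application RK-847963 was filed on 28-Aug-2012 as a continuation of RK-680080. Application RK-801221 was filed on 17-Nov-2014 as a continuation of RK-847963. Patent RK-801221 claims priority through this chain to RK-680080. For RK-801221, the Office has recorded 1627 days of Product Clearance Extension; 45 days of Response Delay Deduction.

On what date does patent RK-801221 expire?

Earliest priority filing: 5 April 2012.
Base term: 5 April 2012 + 15 years → 5 April 2027.
Product Clearance Extension: +1627 days → 18 September 2031.
Response Delay Deduction: −45 days → 4 August 2031.

August 4, 2031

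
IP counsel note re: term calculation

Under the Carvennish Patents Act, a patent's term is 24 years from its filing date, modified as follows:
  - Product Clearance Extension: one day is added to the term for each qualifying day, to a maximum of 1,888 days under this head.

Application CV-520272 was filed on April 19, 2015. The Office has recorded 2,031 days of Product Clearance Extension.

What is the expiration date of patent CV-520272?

Base term: filing date + 24 years → 19 April 2039.
Product Clearance Extension: 2031 days claimed exceeds the 1888-day cap, so +1888 days → 19 June 2044.

2044-06-19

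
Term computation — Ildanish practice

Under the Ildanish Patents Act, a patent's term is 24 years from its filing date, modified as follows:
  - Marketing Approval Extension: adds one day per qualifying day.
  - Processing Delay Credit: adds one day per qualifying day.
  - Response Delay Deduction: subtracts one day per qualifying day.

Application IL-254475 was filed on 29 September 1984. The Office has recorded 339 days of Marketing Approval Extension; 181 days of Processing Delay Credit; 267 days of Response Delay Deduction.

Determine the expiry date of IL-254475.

Base term: filing date + 24 years → 29 September 2008.
Marketing Approval Extension: +339 days → 3 September 2009.
Processing Delay Credit: +181 days → 3 March 2010.
Response Delay Deduction: −267 days → 9 June 2009.

June 9, 2009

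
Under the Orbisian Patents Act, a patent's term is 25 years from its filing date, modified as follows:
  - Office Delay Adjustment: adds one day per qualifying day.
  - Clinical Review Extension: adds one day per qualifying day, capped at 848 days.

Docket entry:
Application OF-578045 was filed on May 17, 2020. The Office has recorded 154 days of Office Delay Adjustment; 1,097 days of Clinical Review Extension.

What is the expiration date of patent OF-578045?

Base term: filing date + 25 years → 17 May 2045.
Office Delay Adjustment: +154 days → 18 October 2045.
Clinical Review Extension: 1097 days claimed exceeds the 848-day cap, so +848 days → 13 February 2048.

February 13, 2048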